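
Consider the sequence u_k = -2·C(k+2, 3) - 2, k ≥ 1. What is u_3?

-22

C(5, 3) = 10, so u_3 = -22.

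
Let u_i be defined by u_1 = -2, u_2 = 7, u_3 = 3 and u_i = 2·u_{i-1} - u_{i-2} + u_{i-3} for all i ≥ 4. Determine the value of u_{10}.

Applying the relation repeatedly:
u_4 = -3;  u_5 = -2;  u_6 = 2;  u_7 = 3;  u_8 = 2;  u_9 = 3;  u_{10} = 7.

7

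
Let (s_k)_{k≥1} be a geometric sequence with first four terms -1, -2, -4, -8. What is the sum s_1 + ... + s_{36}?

-68719476735

Common ratio r = 2.
s_k = (-1)·2^(k-1).
S = (-1)·(2^36 - 1)/(2 - 1) = (-1)·(68719476736 - 1)/(1) = -68719476735.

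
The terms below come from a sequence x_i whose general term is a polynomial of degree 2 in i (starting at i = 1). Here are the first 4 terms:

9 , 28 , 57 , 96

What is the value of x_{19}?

1881

1st diffs: 19, 29, 39.
2nd diffs: 10, 10 (constant).
Newton forward-difference form: x_i = 9 + 19·C(i-1,1) + 10·C(i-1,2).
At i = 19: i-1 = 18, so x_{19} = 9 + 342 + 1530 = 1881.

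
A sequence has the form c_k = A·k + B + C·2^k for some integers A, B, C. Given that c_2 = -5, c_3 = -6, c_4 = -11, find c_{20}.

Plug in k = 2, 3, 4: 2A + B + 4C = -5; 3A + B + 8C = -6; 4A + B + 16C = -11.
Subtracting the first from the second: A + 4C = -1.
Subtracting the second from the third: A + 8C = -5.
Solving: C = -1, A = 3, then B = -7.
Hence c_{20} = 3·20 + (-7) + (-1)·1048576 = -1048523.

-1048523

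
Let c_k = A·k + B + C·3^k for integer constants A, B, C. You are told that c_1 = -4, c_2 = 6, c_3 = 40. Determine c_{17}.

At k = 1, 2, 3: A + B + 3C = -4; 2A + B + 9C = 6; 3A + B + 27C = 40.
Subtracting the first from the second: A + 6C = 10.
Subtracting the second from the third: A + 18C = 34.
Solving: C = 2, A = -2, then B = -8.
Hence c_{17} = -2·17 + (-8) + 2·129140163 = 258280284.

258280284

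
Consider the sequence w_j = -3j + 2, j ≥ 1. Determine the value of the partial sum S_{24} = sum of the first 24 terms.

-852

Over j = 1..24: Σj = 300.
Total = (-3)·300 + (2)·24 = -852.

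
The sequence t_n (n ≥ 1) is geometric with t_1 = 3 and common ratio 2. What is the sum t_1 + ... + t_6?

t_n = 3·2^(n-1).
S = 3·(2^6 - 1)/(2 - 1) = 3·(64 - 1)/(1) = 189.

189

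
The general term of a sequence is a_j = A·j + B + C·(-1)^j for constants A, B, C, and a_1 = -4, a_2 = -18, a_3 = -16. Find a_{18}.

-114

At j = 1, 2, 3: A + B - C = -4; 2A + B + C = -18; 3A + B - C = -16.
Subtracting the first from the second: A + 2C = -14.
Subtracting the second from the third: A - 2C = 2.
Solving: C = -4, A = -6, then B = -2.
Hence a_{18} = -6·18 + (-2) + (-4)·1 = -114.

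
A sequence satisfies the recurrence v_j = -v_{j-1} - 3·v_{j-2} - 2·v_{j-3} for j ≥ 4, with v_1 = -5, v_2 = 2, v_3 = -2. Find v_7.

Iterate the recurrence:
v_4 = 6; v_5 = -4; v_6 = -10; v_7 = 10.

10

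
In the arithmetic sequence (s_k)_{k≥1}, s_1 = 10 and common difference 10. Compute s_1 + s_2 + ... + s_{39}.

7800

s_k = 10 + (k - 1)·10.
s_{39} = 390; S = 39·(10 + 390)/2 = 7800.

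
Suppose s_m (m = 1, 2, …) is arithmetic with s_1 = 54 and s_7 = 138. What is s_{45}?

Common difference d = (138 - 54) / (7 - 1) = 14.
s_m = 54 + (m - 1)·14.
s_{45} = 54 + 44·14 = 670.

670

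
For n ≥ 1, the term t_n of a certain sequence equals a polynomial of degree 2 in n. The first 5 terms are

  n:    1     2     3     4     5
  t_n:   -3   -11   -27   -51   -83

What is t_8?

1st diffs: -8, -16, -24, -32.
2nd diffs: -8, -8, -8 (constant).
Newton forward-difference form: t_n = -3 + (-8)·C(n-1,1) + (-8)·C(n-1,2).
At n = 8: n-1 = 7, so t_8 = -3 - 56 - 168 = -227.

-227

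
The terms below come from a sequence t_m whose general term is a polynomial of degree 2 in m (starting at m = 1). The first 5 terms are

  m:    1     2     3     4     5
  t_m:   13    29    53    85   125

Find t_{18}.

1st diffs: 16, 24, 32, 40.
2nd diffs: 8, 8, 8 (constant).
So t_m = 4m^2 + 4m + 5.
Evaluating at m = 18 gives t_{18} = 1373.

1373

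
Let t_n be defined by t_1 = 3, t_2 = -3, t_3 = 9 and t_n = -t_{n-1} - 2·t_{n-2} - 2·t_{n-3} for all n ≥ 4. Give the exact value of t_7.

Compute successive terms:
t_4 = -9;  t_5 = -3;  t_6 = 3;  t_7 = 21.

21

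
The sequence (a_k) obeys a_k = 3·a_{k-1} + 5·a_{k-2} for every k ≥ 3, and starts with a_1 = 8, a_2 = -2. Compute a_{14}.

173169358

Iterate the recurrence:
a_3 = 34; a_4 = 92; a_5 = 446; …; a_{11} = 2349814; a_{12} = 9851582; a_{13} = 41303816; a_{14} = 173169358.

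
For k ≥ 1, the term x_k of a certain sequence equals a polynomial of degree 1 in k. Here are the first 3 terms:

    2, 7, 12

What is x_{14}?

1st diffs: 5, 5 (constant).
So x_k = 5k - 3.
Evaluating at k = 14 gives x_{14} = 67.

67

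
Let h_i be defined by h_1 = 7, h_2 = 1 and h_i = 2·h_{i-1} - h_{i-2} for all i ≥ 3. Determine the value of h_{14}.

Iterate the recurrence:
h_3 = -5  h_4 = -11  h_5 = -17  …  h_{11} = -53  h_{12} = -59  h_{13} = -65  h_{14} = -71.
(Characteristic roots are 1 and 1.)

-71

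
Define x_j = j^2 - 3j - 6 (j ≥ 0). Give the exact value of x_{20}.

x_{20} = 1·20^2 - 3·20 - 6 = 334.

334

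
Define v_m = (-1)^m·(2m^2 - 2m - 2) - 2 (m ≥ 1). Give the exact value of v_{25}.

-1200

(-1)^25 = -1; 2m^2 - 2m - 2 at m=25 is 1198; so v_{25} = -1200.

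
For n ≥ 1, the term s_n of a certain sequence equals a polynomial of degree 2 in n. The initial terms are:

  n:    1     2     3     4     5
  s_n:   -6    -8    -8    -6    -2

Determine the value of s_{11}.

64

1st diffs: -2, 0, 2, 4.
2nd diffs: 2, 2, 2 (constant).
Newton forward-difference form: s_n = -6 + (-2)·C(n-1,1) + 2·C(n-1,2).
At n = 11: n-1 = 10, so s_{11} = -6 - 20 + 90 = 64.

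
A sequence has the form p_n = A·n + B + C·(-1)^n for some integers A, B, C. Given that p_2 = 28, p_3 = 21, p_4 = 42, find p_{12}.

The three given values yield: 2A + B + C = 28; 3A + B - C = 21; 4A + B + C = 42.
Subtracting the first from the second: A - 2C = -7.
Subtracting the second from the third: A + 2C = 21.
Solving: C = 7, A = 7, then B = 7.
Therefore p_{12} = 84 + 7 + 7·1 = 98.

98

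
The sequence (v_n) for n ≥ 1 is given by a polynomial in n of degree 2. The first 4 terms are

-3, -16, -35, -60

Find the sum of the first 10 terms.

-1335

1st diffs: -13, -19, -25.
2nd diffs: -6, -6 (constant).
Newton forward-difference form: v_n = -3 + (-13)·C(n-1,1) + (-6)·C(n-1,2).
Continuing: …, -91, -128, -171, -220, …, v_{10} = -336.
Summing n = 1..10 (10 terms) gives -1335.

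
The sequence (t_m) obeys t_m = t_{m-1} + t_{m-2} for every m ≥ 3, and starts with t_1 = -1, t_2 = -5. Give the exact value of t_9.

-118

Applying the relation repeatedly:
t_3 = -6;  t_4 = -11;  t_5 = -17;  t_6 = -28;  t_7 = -45;  t_8 = -73;  t_9 = -118.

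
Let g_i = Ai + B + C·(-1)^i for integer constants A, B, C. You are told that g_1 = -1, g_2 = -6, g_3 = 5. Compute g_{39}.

113

The three given values yield: A + B - C = -1; 2A + B + C = -6; 3A + B - C = 5.
Subtracting the first from the second: A + 2C = -5.
Subtracting the second from the third: A - 2C = 11.
Solving: C = -4, A = 3, then B = -8.
Hence g_{39} = 3·39 + (-8) + (-4)·(-1) = 113.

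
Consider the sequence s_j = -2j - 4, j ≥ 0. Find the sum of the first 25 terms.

-700

Over j = 0..24: Σj = 300.
Total = (-2)·300 + (-4)·25 = -700.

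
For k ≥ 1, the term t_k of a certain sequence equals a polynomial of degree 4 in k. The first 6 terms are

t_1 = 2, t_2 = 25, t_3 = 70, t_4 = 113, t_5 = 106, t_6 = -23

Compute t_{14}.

1st diffs: 23, 45, 43, -7, -129.
2nd diffs: 22, -2, -50, -122.
3rd diffs: -24, -48, -72.
4th diffs: -24, -24 (constant).
Newton forward-difference form: t_k = 2 + 23·C(k-1,1) + 22·C(k-1,2) + (-24)·C(k-1,3) + (-24)·C(k-1,4).
At k = 14: k-1 = 13, so t_{14} = 2 + 299 + 1716 - 6864 - 17160 = -22007.

-22007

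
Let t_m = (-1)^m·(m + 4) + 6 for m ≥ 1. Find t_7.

-5

(-1)^7 = -1; m + 4 at m=7 is 11; so t_7 = -5.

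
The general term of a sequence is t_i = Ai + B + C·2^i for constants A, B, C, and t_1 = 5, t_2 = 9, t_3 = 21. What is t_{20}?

Plug in i = 1, 2, 3: A + B + 2C = 5; 2A + B + 4C = 9; 3A + B + 8C = 21.
Subtracting the first from the second: A + 2C = 4.
Subtracting the second from the third: A + 4C = 12.
Solving: C = 4, A = -4, then B = 1.
So t_i = -4·i + 1 + 4·2^i; at i=20 this is 4194225.

4194225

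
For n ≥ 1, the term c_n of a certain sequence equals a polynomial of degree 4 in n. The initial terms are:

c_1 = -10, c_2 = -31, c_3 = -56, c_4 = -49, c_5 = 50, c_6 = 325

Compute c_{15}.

1st diffs: -21, -25, 7, 99, 275.
2nd diffs: -4, 32, 92, 176.
3rd diffs: 36, 60, 84.
4th diffs: 24, 24 (constant).
Newton forward-difference form: c_n = -10 + (-21)·C(n-1,1) + (-4)·C(n-1,2) + 36·C(n-1,3) + 24·C(n-1,4).
At n = 15: n-1 = 14, so c_{15} = -10 - 294 - 364 + 13104 + 24024 = 36460.

36460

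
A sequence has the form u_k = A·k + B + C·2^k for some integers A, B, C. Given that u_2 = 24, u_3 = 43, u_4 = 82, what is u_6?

The three given values yield: 2A + B + 4C = 24; 3A + B + 8C = 43; 4A + B + 16C = 82.
Subtracting the first from the second: A + 4C = 19.
Subtracting the second from the third: A + 8C = 39.
Solving: C = 5, A = -1, then B = 6.
Hence u_6 = -1·6 + 6 + 5·64 = 320.

320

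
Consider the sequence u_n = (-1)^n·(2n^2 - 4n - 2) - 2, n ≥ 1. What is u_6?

(-1)^6 = 1; 2n^2 - 4n - 2 at n=6 is 46; so u_6 = 44.

44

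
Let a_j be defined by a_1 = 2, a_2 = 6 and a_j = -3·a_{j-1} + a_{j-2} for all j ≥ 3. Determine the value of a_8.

Compute successive terms:
a_3 = -16, a_4 = 54, a_5 = -178, a_6 = 588, a_7 = -1942, a_8 = 6414.

6414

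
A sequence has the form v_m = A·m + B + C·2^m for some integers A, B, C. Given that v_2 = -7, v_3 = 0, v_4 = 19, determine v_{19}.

1572760

At m = 2, 3, 4: 2A + B + 4C = -7; 3A + B + 8C = 0; 4A + B + 16C = 19.
Subtracting the first from the second: A + 4C = 7.
Subtracting the second from the third: A + 8C = 19.
Solving: C = 3, A = -5, then B = -9.
Therefore v_{19} = -95 + (-9) + 3·524288 = 1572760.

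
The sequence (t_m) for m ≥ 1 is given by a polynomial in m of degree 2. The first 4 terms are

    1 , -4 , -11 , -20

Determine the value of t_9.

1st diffs: -5, -7, -9.
2nd diffs: -2, -2 (constant).
Newton forward-difference form: t_m = 1 + (-5)·C(m-1,1) + (-2)·C(m-1,2).
At m = 9: m-1 = 8, so t_9 = 1 - 40 - 56 = -95.

-95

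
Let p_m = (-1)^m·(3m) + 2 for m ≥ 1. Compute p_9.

-25

(-1)^9 = -1; 3m at m=9 is 27; so p_9 = -25.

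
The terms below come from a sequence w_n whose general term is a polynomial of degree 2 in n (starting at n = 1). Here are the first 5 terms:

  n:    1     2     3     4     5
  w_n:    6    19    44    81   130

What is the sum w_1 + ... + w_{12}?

3570

1st diffs: 13, 25, 37, 49.
2nd diffs: 12, 12, 12 (constant).
Newton forward-difference form: w_n = 6 + 13·C(n-1,1) + 12·C(n-1,2).
Continuing: …, 191, 264, 349, 446, …, w_{12} = 809.
Summing n = 1..12 (12 terms) gives 3570.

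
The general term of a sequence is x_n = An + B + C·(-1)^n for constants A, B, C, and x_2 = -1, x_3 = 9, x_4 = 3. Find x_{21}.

45

Write the equations: 2A + B + C = -1; 3A + B - C = 9; 4A + B + C = 3.
Subtracting the first from the second: A - 2C = 10.
Subtracting the second from the third: A + 2C = -6.
Solving: C = -4, A = 2, then B = -1.
So x_n = 2·n + (-1) + (-4)·(-1)^n; at n=21 this is 45.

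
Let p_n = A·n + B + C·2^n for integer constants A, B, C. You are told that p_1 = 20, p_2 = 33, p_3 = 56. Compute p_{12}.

Plug in n = 1, 2, 3: A + B + 2C = 20; 2A + B + 4C = 33; 3A + B + 8C = 56.
Subtracting the first from the second: A + 2C = 13.
Subtracting the second from the third: A + 4C = 23.
Solving: C = 5, A = 3, then B = 7.
Therefore p_{12} = 36 + 7 + 5·4096 = 20523.

20523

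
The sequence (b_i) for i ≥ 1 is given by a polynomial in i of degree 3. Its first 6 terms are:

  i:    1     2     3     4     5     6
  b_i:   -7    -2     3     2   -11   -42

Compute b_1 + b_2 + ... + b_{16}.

-10432

1st diffs: 5, 5, -1, -13, -31.
2nd diffs: 0, -6, -12, -18.
3rd diffs: -6, -6, -6 (constant).
So b_i = -i^3 + 6i^2 - 6i - 6.
Continuing: …, -97, -182, -303, -466, …, b_{16} = -2662.
Summing i = 1..16 (16 terms) gives -10432.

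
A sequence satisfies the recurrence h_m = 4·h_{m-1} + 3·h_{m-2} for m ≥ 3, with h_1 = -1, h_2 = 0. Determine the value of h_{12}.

Step forward from the initial values:
h_3 = -3; h_4 = -12; h_5 = -57; h_6 = -264; h_7 = -1227; h_8 = -5700; h_9 = -26481; h_{10} = -123024; h_{11} = -571539; h_{12} = -2655228.

-2655228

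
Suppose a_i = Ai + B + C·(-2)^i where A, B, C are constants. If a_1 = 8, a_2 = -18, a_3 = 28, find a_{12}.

-16406

The three given values yield: A + B - 2C = 8; 2A + B + 4C = -18; 3A + B - 8C = 28.
Subtracting the first from the second: A + 6C = -26.
Subtracting the second from the third: A - 12C = 46.
Solving: C = -4, A = -2, then B = 2.
Hence a_{12} = -2·12 + 2 + (-4)·4096 = -16406.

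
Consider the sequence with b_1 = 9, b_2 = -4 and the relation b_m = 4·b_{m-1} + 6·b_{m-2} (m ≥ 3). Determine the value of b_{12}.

b_3 = 38  b_4 = 128  b_5 = 740  b_6 = 3728  b_7 = 19352  b_8 = 99776  b_9 = 515216  b_{10} = 2659520  b_{11} = 13729376  b_{12} = 70874624.

70874624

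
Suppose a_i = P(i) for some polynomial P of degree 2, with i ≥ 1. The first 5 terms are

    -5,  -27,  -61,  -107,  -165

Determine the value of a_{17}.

-1797

1st diffs: -22, -34, -46, -58.
2nd diffs: -12, -12, -12 (constant).
Newton forward-difference form: a_i = -5 + (-22)·C(i-1,1) + (-12)·C(i-1,2).
At i = 17: i-1 = 16, so a_{17} = -5 - 352 - 1440 = -1797.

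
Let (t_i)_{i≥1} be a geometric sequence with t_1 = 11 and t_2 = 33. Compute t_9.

Common ratio r = 3.
t_i = 11·3^(i-1).
t_9 = 11·3^8 = 72171.

72171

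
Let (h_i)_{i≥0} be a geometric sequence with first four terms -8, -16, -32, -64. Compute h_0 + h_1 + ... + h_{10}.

Common ratio r = 2.
h_i = (-8)·2^(i-0).
S = (-8)·(2^11 - 1)/(2 - 1) = (-8)·(2048 - 1)/(1) = -16376.

-16376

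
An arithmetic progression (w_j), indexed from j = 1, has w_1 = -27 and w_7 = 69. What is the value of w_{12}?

149

Common difference d = (69 - (-27)) / (7 - 1) = 16.
w_j = -27 + (j - 1)·16.
w_{12} = -27 + 11·16 = 149.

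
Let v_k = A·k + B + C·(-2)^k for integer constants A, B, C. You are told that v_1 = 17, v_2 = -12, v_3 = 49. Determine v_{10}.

-5104

The three given values yield: A + B - 2C = 17; 2A + B + 4C = -12; 3A + B - 8C = 49.
Subtracting the first from the second: A + 6C = -29.
Subtracting the second from the third: A - 12C = 61.
Solving: C = -5, A = 1, then B = 6.
Hence v_{10} = 1·10 + 6 + (-5)·1024 = -5104.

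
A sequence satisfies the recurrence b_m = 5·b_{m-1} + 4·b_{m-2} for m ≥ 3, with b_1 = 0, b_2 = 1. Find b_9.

Iterate the recurrence:
b_3 = 5;  b_4 = 29;  b_5 = 165;  b_6 = 941;  b_7 = 5365;  b_8 = 30589;  b_9 = 174405.

174405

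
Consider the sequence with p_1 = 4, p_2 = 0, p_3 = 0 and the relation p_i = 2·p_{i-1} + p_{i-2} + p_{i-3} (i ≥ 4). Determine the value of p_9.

p_4 = 4  p_5 = 8  p_6 = 20  p_7 = 52  p_8 = 132  p_9 = 336.

336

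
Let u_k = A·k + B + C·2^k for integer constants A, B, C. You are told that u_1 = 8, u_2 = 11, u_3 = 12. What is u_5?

The three given values yield: A + B + 2C = 8; 2A + B + 4C = 11; 3A + B + 8C = 12.
Subtracting the first from the second: A + 2C = 3.
Subtracting the second from the third: A + 4C = 1.
Solving: C = -1, A = 5, then B = 5.
Hence u_5 = 5·5 + 5 + (-1)·32 = -2.

-2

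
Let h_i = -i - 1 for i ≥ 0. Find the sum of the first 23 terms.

-276

Over i = 0..22: Σi = 253.
Total = (-1)·253 + (-1)·23 = -276.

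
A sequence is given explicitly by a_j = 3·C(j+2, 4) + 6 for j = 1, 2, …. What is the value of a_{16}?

9186

C(18, 4) = 3060, so a_{16} = 9186.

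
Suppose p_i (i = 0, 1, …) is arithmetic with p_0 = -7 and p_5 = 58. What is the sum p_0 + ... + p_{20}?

2583

Common difference d = (58 - (-7)) / (5 - 0) = 13.
p_i = -7 + (i - 0)·13.
p_{20} = 253; S = 21·(-7 + 253)/2 = 2583.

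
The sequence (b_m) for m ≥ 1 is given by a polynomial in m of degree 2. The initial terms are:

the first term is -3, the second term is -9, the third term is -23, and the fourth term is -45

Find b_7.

1st diffs: -6, -14, -22.
2nd diffs: -8, -8 (constant).
Newton forward-difference form: b_m = -3 + (-6)·C(m-1,1) + (-8)·C(m-1,2).
At m = 7: m-1 = 6, so b_7 = -3 - 36 - 120 = -159.

-159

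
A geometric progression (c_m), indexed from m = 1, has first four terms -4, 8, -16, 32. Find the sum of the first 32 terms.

5726623060

Common ratio r = -2.
c_m = (-4)·(-2)^(m-1).
S = (-4)·((-2)^32 - 1)/(-2 - 1) = (-4)·(4294967296 - 1)/(-3) = 5726623060.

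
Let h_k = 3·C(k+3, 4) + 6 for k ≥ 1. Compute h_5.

C(8, 4) = 70, so h_5 = 216.

216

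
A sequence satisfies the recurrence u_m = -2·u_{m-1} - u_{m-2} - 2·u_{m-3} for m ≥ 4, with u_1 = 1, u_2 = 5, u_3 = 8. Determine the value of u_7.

116

Compute successive terms:
u_4 = -23, u_5 = 28, u_6 = -49, u_7 = 116.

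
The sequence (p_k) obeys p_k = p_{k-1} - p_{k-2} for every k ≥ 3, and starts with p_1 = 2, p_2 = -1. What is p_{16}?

-2

Iterate the recurrence:
p_3 = -3  p_4 = -2  p_5 = 1  …  p_{13} = 2  p_{14} = -1  p_{15} = -3  p_{16} = -2.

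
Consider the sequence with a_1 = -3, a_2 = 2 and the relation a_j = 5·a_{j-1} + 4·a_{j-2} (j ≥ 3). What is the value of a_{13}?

-19294098

a_3 = -2, a_4 = -2, a_5 = -18, …, a_{10} = -104098, a_{11} = -593522, a_{12} = -3384002, a_{13} = -19294098.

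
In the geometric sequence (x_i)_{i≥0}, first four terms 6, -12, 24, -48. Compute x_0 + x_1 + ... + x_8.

Common ratio r = -2.
x_i = 6·(-2)^(i-0).
S = 6·((-2)^9 - 1)/(-2 - 1) = 6·(-512 - 1)/(-3) = 1026.

1026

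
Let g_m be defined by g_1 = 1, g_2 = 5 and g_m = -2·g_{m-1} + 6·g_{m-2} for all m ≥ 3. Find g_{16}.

g_3 = -4; g_4 = 38; g_5 = -100; …; g_{13} = -3494464; g_{14} = 12743360; g_{15} = -46453504; g_{16} = 169367168.

169367168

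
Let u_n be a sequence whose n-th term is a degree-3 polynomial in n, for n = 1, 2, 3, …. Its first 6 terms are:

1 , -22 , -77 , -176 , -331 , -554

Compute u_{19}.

1st diffs: -23, -55, -99, -155, -223.
2nd diffs: -32, -44, -56, -68.
3rd diffs: -12, -12, -12 (constant).
So u_n = -2n^3 - 4n^2 + 3n + 4.
Evaluating at n = 19 gives u_{19} = -15101.

-15101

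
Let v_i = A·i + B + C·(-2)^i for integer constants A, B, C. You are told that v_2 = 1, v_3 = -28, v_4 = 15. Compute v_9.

At i = 2, 3, 4: 2A + B + 4C = 1; 3A + B - 8C = -28; 4A + B + 16C = 15.
Subtracting the first from the second: A - 12C = -29.
Subtracting the second from the third: A + 24C = 43.
Solving: C = 2, A = -5, then B = 3.
So v_i = -5·i + 3 + 2·(-2)^i; at i=9 this is -1066.

-1066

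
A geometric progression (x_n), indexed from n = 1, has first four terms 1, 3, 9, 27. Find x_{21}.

Common ratio r = 3.
x_n = 1·3^(n-1).
x_{21} = 1·3^20 = 3486784401.

3486784401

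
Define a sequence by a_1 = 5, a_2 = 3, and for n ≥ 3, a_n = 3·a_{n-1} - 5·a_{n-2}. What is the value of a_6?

-12

Applying the relation repeatedly:
a_3 = -16; a_4 = -63; a_5 = -109; a_6 = -12.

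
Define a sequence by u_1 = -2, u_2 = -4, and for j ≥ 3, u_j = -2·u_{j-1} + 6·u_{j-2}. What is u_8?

Applying the relation repeatedly:
u_3 = -4;  u_4 = -16;  u_5 = 8;  u_6 = -112;  u_7 = 272;  u_8 = -1216.

-1216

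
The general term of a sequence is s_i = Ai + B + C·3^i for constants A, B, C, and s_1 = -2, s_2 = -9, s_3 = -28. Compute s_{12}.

-531451

Write the equations: A + B + 3C = -2; 2A + B + 9C = -9; 3A + B + 27C = -28.
Subtracting the first from the second: A + 6C = -7.
Subtracting the second from the third: A + 18C = -19.
Solving: C = -1, A = -1, then B = 2.
So s_i = -1·i + 2 + (-1)·3^i; at i=12 this is -531451.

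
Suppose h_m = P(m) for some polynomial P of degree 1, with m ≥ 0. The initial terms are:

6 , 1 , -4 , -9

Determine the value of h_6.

-24

1st diffs: -5, -5, -5 (constant).
So h_m = -5m + 6.
Evaluating at m = 6 gives h_6 = -24.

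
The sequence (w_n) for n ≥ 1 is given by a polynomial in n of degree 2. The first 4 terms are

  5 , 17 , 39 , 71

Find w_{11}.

1st diffs: 12, 22, 32.
2nd diffs: 10, 10 (constant).
So w_n = 5n^2 - 3n + 3.
Evaluating at n = 11 gives w_{11} = 575.

575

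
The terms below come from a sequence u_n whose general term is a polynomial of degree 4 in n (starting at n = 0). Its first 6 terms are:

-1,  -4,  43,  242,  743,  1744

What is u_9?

16388

1st diffs: -3, 47, 199, 501, 1001.
2nd diffs: 50, 152, 302, 500.
3rd diffs: 102, 150, 198.
4th diffs: 48, 48 (constant).
Newton forward-difference form: u_n = -1 + (-3)·C(n,1) + 50·C(n,2) + 102·C(n,3) + 48·C(n,4).
At n = 9: n = 9, so u_9 = -1 - 27 + 1800 + 8568 + 6048 = 16388.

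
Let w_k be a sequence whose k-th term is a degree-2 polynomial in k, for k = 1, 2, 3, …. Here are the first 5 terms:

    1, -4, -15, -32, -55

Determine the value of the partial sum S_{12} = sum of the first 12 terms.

1st diffs: -5, -11, -17, -23.
2nd diffs: -6, -6, -6 (constant).
Newton forward-difference form: w_k = 1 + (-5)·C(k-1,1) + (-6)·C(k-1,2).
Continuing: …, -84, -119, -160, -207, …, w_{12} = -384.
Summing k = 1..12 (12 terms) gives -1638.

-1638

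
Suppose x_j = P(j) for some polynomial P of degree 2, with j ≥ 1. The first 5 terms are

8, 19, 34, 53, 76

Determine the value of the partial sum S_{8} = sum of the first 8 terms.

1st diffs: 11, 15, 19, 23.
2nd diffs: 4, 4, 4 (constant).
So x_j = 2j^2 + 5j + 1.
Continuing: 103, 134, 169.
Summing j = 1..8 (8 terms) gives 596.

596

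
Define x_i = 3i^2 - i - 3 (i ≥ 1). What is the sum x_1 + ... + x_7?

Over i = 1..7: Σi = 28, Σi² = 140.
Total = (3)·140 + (-1)·28 + (-3)·7 = 371.

371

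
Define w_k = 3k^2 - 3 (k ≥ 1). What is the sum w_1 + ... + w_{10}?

Over k = 1..10: Σk = 55, Σk² = 385.
Total = (3)·385 + (-3)·10 = 1125.

1125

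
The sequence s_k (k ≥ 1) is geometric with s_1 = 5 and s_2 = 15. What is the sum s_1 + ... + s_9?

Common ratio r = 3.
s_k = 5·3^(k-1).
S = 5·(3^9 - 1)/(3 - 1) = 5·(19683 - 1)/(2) = 49205.

49205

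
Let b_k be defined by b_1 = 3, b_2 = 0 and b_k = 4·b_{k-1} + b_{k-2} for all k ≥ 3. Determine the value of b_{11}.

294627

Compute successive terms:
b_3 = 3; b_4 = 12; b_5 = 51; b_6 = 216; b_7 = 915; b_8 = 3876; b_9 = 16419; b_{10} = 69552; b_{11} = 294627.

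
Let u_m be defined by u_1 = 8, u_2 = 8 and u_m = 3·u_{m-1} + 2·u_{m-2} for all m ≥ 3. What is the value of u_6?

1736

Compute successive terms:
u_3 = 40; u_4 = 136; u_5 = 488; u_6 = 1736.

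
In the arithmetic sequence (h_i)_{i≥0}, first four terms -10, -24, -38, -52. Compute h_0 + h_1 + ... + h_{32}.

Common difference d = -14.
h_i = -10 + (i - 0)·(-14).
h_{32} = -458; S = 33·(-10 + (-458))/2 = -7722.

-7722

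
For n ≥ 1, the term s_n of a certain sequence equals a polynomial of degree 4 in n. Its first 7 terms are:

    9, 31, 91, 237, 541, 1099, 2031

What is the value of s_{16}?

58929

1st diffs: 22, 60, 146, 304, 558, 932.
2nd diffs: 38, 86, 158, 254, 374.
3rd diffs: 48, 72, 96, 120.
4th diffs: 24, 24, 24 (constant).
Newton forward-difference form: s_n = 9 + 22·C(n-1,1) + 38·C(n-1,2) + 48·C(n-1,3) + 24·C(n-1,4).
At n = 16: n-1 = 15, so s_{16} = 9 + 330 + 3990 + 21840 + 32760 = 58929.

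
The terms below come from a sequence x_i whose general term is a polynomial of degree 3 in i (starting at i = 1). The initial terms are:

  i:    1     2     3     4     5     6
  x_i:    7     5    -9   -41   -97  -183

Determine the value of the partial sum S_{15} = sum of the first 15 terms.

1st diffs: -2, -14, -32, -56, -86.
2nd diffs: -12, -18, -24, -30.
3rd diffs: -6, -6, -6 (constant).
So x_i = -i^3 + 5i + 3.
Continuing: …, -305, -469, -681, -947, …, x_{15} = -3297.
Summing i = 1..15 (15 terms) gives -13755.

-13755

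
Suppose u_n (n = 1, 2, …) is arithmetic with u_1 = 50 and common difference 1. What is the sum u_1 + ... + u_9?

486

u_n = 50 + (n - 1)·1.
u_9 = 58; S = 9·(50 + 58)/2 = 486.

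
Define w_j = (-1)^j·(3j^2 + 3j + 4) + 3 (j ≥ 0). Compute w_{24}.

(-1)^24 = 1; 3j^2 + 3j + 4 at j=24 is 1804; so w_{24} = 1807.

1807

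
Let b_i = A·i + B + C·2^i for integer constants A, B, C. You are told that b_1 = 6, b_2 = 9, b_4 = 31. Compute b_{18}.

The three given values yield: A + B + 2C = 6; 2A + B + 4C = 9; 4A + B + 16C = 31.
Subtracting the first from the second: A + 2C = 3.
Subtracting the second from the third: 2A + 12C = 22.
Solving: C = 2, A = -1, then B = 3.
Therefore b_{18} = -18 + 3 + 2·262144 = 524273.

524273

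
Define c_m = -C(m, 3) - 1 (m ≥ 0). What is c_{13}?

-287

C(13, 3) = 286, so c_{13} = -287.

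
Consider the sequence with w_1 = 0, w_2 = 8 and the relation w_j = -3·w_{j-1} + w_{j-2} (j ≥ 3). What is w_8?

w_3 = -24; w_4 = 80; w_5 = -264; w_6 = 872; w_7 = -2880; w_8 = 9512.

9512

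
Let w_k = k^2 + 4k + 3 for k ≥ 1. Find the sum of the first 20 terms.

3770

Over k = 1..20: Σk = 210, Σk² = 2870.
Total = (1)·2870 + (4)·210 + (3)·20 = 3770.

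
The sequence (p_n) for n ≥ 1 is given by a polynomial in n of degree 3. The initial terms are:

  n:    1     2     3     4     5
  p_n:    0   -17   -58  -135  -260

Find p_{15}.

-6790

1st diffs: -17, -41, -77, -125.
2nd diffs: -24, -36, -48.
3rd diffs: -12, -12 (constant).
So p_n = -2n^3 - 3n + 5.
Evaluating at n = 15 gives p_{15} = -6790.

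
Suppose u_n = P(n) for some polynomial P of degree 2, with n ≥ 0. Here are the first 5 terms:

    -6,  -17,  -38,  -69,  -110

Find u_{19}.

-1925

1st diffs: -11, -21, -31, -41.
2nd diffs: -10, -10, -10 (constant).
So u_n = -5n^2 - 6n - 6.
Evaluating at n = 19 gives u_{19} = -1925.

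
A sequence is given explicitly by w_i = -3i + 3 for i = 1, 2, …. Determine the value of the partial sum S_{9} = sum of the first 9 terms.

-108

Over i = 1..9: Σi = 45.
Total = (-3)·45 + (3)·9 = -108.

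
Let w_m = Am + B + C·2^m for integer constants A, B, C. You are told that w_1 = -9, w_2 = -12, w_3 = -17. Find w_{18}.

-262168

At m = 1, 2, 3: A + B + 2C = -9; 2A + B + 4C = -12; 3A + B + 8C = -17.
Subtracting the first from the second: A + 2C = -3.
Subtracting the second from the third: A + 4C = -5.
Solving: C = -1, A = -1, then B = -6.
Hence w_{18} = -1·18 + (-6) + (-1)·262144 = -262168.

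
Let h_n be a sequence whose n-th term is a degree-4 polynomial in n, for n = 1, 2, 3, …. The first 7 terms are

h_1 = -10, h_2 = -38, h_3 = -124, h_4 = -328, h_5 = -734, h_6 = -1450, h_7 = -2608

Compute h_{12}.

-21328

1st diffs: -28, -86, -204, -406, -716, -1158.
2nd diffs: -58, -118, -202, -310, -442.
3rd diffs: -60, -84, -108, -132.
4th diffs: -24, -24, -24 (constant).
So h_n = -n^4 - 4n^2 - n - 4.
Evaluating at n = 12 gives h_{12} = -21328.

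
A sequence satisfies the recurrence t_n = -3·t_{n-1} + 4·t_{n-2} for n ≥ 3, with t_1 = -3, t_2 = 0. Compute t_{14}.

40265316

Compute successive terms:
t_3 = -12, t_4 = 36, t_5 = -156, …, t_{11} = -629148, t_{12} = 2516580, t_{13} = -10066332, t_{14} = 40265316.
(Characteristic roots are 1 and -4.)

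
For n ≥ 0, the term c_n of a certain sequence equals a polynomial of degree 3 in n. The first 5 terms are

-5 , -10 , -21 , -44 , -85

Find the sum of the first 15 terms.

1st diffs: -5, -11, -23, -41.
2nd diffs: -6, -12, -18.
3rd diffs: -6, -6 (constant).
Newton forward-difference form: c_n = -5 + (-5)·C(n,1) + (-6)·C(n,2) + (-6)·C(n,3).
Continuing: …, -150, -245, -376, -549, …, c_{14} = -2805.
Summing n = 0..14 (15 terms) gives -11520.

-11520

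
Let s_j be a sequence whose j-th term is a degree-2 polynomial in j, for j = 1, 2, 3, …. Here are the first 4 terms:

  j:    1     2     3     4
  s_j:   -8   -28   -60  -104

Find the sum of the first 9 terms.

1st diffs: -20, -32, -44.
2nd diffs: -12, -12 (constant).
Newton forward-difference form: s_j = -8 + (-20)·C(j-1,1) + (-12)·C(j-1,2).
Continuing: …, -160, -228, -308, -400, …, s_9 = -504.
Summing j = 1..9 (9 terms) gives -1800.

-1800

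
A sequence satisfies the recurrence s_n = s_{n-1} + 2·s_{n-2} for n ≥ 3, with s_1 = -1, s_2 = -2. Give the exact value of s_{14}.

Step forward from the initial values:
s_3 = -4  s_4 = -8  s_5 = -16  …  s_{11} = -1024  s_{12} = -2048  s_{13} = -4096  s_{14} = -8192.
(Characteristic roots are 2 and -1.)

-8192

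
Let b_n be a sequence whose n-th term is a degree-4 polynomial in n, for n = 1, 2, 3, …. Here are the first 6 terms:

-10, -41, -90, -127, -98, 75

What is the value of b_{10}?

4607

1st diffs: -31, -49, -37, 29, 173.
2nd diffs: -18, 12, 66, 144.
3rd diffs: 30, 54, 78.
4th diffs: 24, 24 (constant).
Newton forward-difference form: b_n = -10 + (-31)·C(n-1,1) + (-18)·C(n-1,2) + 30·C(n-1,3) + 24·C(n-1,4).
At n = 10: n-1 = 9, so b_{10} = -10 - 279 - 648 + 2520 + 3024 = 4607.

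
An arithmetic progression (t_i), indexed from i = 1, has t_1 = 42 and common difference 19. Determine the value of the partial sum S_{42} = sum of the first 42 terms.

t_i = 42 + (i - 1)·19.
t_{42} = 821; S = 42·(42 + 821)/2 = 18123.

18123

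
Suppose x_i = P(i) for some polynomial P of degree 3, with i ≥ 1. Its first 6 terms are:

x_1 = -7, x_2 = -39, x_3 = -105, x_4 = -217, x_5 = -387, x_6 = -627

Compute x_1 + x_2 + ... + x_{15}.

1st diffs: -32, -66, -112, -170, -240.
2nd diffs: -34, -46, -58, -70.
3rd diffs: -12, -12, -12 (constant).
Newton forward-difference form: x_i = -7 + (-32)·C(i-1,1) + (-34)·C(i-1,2) + (-12)·C(i-1,3).
Continuing: …, -949, -1365, -1887, -2527, …, x_{15} = -7917.
Summing i = 1..15 (15 terms) gives -35315.

-35315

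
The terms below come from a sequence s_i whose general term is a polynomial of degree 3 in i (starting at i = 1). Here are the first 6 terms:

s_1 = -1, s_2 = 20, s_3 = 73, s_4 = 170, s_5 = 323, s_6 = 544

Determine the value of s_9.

1735

1st diffs: 21, 53, 97, 153, 221.
2nd diffs: 32, 44, 56, 68.
3rd diffs: 12, 12, 12 (constant).
So s_i = 2i^3 + 4i^2 - 5i - 2.
Evaluating at i = 9 gives s_9 = 1735.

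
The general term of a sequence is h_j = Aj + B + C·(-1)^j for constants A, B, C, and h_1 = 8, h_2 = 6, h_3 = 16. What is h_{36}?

142

Write the equations: A + B - C = 8; 2A + B + C = 6; 3A + B - C = 16.
Subtracting the first from the second: A + 2C = -2.
Subtracting the second from the third: A - 2C = 10.
Solving: C = -3, A = 4, then B = 1.
Hence h_{36} = 4·36 + 1 + (-3)·1 = 142.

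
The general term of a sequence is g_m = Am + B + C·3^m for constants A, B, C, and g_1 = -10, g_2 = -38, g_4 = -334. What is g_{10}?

Plug in m = 1, 2, 4: A + B + 3C = -10; 2A + B + 9C = -38; 4A + B + 81C = -334.
Subtracting the first from the second: A + 6C = -28.
Subtracting the second from the third: 2A + 72C = -296.
Solving: C = -4, A = -4, then B = 6.
So g_m = -4·m + 6 + (-4)·3^m; at m=10 this is -236230.

-236230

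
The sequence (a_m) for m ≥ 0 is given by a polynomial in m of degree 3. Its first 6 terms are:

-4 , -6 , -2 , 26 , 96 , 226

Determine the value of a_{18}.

1st diffs: -2, 4, 28, 70, 130.
2nd diffs: 6, 24, 42, 60.
3rd diffs: 18, 18, 18 (constant).
So a_m = 3m^3 - 6m^2 + m - 4.
Evaluating at m = 18 gives a_{18} = 15566.

15566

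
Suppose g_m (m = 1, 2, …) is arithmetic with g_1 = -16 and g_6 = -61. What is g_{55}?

-502

Common difference d = (-61 - (-16)) / (6 - 1) = -9.
g_m = -16 + (m - 1)·(-9).
g_{55} = -16 + 54·(-9) = -502.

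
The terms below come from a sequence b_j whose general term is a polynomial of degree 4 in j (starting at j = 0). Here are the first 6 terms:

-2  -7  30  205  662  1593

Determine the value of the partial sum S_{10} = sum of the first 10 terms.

37051

1st diffs: -5, 37, 175, 457, 931.
2nd diffs: 42, 138, 282, 474.
3rd diffs: 96, 144, 192.
4th diffs: 48, 48 (constant).
Newton forward-difference form: b_j = -2 + (-5)·C(j,1) + 42·C(j,2) + 96·C(j,3) + 48·C(j,4).
Continuing: 3238, 5885, 9870, 15577.
Summing j = 0..9 (10 terms) gives 37051.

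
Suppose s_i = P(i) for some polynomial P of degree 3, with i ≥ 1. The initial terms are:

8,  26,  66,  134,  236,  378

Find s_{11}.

1st diffs: 18, 40, 68, 102, 142.
2nd diffs: 22, 28, 34, 40.
3rd diffs: 6, 6, 6 (constant).
Newton forward-difference form: s_i = 8 + 18·C(i-1,1) + 22·C(i-1,2) + 6·C(i-1,3).
At i = 11: i-1 = 10, so s_{11} = 8 + 180 + 990 + 720 = 1898.

1898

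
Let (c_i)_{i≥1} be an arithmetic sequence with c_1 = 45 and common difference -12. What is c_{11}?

-75

c_i = 45 + (i - 1)·(-12).
c_{11} = 45 + 10·(-12) = -75.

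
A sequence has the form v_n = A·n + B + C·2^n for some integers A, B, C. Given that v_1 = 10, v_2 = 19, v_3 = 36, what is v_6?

The three given values yield: A + B + 2C = 10; 2A + B + 4C = 19; 3A + B + 8C = 36.
Subtracting the first from the second: A + 2C = 9.
Subtracting the second from the third: A + 4C = 17.
Solving: C = 4, A = 1, then B = 1.
Therefore v_6 = 6 + 1 + 4·64 = 263.

263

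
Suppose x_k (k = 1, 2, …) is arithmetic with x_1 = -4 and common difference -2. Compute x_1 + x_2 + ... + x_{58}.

-3538

x_k = -4 + (k - 1)·(-2).
x_{58} = -118; S = 58·(-4 + (-118))/2 = -3538.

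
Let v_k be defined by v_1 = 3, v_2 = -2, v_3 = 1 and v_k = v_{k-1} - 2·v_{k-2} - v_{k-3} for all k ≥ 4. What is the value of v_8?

-5

Iterate the recurrence:
v_4 = 2, v_5 = 2, v_6 = -3, v_7 = -9, v_8 = -5.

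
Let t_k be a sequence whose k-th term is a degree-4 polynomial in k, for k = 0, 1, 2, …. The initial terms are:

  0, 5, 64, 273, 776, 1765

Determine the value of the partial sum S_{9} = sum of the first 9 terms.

22860

1st diffs: 5, 59, 209, 503, 989.
2nd diffs: 54, 150, 294, 486.
3rd diffs: 96, 144, 192.
4th diffs: 48, 48 (constant).
So t_k = 2k^4 + 4k^3 + k^2 - 2k.
Continuing: 3480, 6209, 10288.
Summing k = 0..8 (9 terms) gives 22860.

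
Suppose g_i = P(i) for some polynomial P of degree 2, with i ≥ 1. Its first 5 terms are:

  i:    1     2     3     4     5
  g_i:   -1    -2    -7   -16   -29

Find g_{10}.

1st diffs: -1, -5, -9, -13.
2nd diffs: -4, -4, -4 (constant).
So g_i = -2i^2 + 5i - 4.
Evaluating at i = 10 gives g_{10} = -154.

-154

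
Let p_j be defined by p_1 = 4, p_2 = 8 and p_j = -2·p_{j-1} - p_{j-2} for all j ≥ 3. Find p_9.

-92

p_3 = -20  p_4 = 32  p_5 = -44  p_6 = 56  p_7 = -68  p_8 = 80  p_9 = -92.
(Characteristic roots are -1 and -1.)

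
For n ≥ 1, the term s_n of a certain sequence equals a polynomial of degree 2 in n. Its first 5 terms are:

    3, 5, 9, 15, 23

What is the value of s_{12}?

1st diffs: 2, 4, 6, 8.
2nd diffs: 2, 2, 2 (constant).
Newton forward-difference form: s_n = 3 + 2·C(n-1,1) + 2·C(n-1,2).
At n = 12: n-1 = 11, so s_{12} = 3 + 22 + 110 = 135.

135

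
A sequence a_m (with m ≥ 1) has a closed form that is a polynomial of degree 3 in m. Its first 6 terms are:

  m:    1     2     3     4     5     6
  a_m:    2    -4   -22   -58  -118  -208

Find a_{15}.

1st diffs: -6, -18, -36, -60, -90.
2nd diffs: -12, -18, -24, -30.
3rd diffs: -6, -6, -6 (constant).
Newton forward-difference form: a_m = 2 + (-6)·C(m-1,1) + (-12)·C(m-1,2) + (-6)·C(m-1,3).
At m = 15: m-1 = 14, so a_{15} = 2 - 84 - 1092 - 2184 = -3358.

-3358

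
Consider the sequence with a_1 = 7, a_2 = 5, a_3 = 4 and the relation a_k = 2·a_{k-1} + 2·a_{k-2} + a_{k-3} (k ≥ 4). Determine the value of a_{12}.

a_4 = 25; a_5 = 63; a_6 = 180; a_7 = 511; a_8 = 1445; a_9 = 4092; a_{10} = 11585; a_{11} = 32799; a_{12} = 92860.

92860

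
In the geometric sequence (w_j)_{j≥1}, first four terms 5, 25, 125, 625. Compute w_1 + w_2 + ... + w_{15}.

Common ratio r = 5.
w_j = 5·5^(j-1).
S = 5·(5^15 - 1)/(5 - 1) = 5·(30517578125 - 1)/(4) = 38146972655.

38146972655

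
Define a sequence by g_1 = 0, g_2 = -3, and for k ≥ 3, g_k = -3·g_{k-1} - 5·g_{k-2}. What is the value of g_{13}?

-15984

g_3 = 9; g_4 = -12; g_5 = -9; …; g_{10} = -2388; g_{11} = 4959; g_{12} = -2937; g_{13} = -15984.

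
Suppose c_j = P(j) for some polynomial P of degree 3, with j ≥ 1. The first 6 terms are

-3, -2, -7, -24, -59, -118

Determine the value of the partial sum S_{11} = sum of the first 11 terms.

-2948

1st diffs: 1, -5, -17, -35, -59.
2nd diffs: -6, -12, -18, -24.
3rd diffs: -6, -6, -6 (constant).
Newton forward-difference form: c_j = -3 + 1·C(j-1,1) + (-6)·C(j-1,2) + (-6)·C(j-1,3).
Continuing: …, -207, -332, -499, -714, …, c_{11} = -983.
Summing j = 1..11 (11 terms) gives -2948.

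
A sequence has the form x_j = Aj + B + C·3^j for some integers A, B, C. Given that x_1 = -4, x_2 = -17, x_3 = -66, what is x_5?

The three given values yield: A + B + 3C = -4; 2A + B + 9C = -17; 3A + B + 27C = -66.
Subtracting the first from the second: A + 6C = -13.
Subtracting the second from the third: A + 18C = -49.
Solving: C = -3, A = 5, then B = 0.
Hence x_5 = 5·5 + 0 + (-3)·243 = -704.

-704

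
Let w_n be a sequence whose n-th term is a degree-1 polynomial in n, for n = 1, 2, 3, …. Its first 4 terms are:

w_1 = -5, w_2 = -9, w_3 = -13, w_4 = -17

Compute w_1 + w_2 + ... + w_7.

-119

1st diffs: -4, -4, -4 (constant).
So w_n = -4n - 1.
Continuing: -21, -25, -29.
Summing n = 1..7 (7 terms) gives -119.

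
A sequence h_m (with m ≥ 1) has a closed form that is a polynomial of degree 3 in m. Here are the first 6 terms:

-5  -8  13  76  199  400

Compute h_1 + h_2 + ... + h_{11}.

9680

1st diffs: -3, 21, 63, 123, 201.
2nd diffs: 24, 42, 60, 78.
3rd diffs: 18, 18, 18 (constant).
Newton forward-difference form: h_m = -5 + (-3)·C(m-1,1) + 24·C(m-1,2) + 18·C(m-1,3).
Continuing: …, 697, 1108, 1651, 2344, …, h_{11} = 3205.
Summing m = 1..11 (11 terms) gives 9680.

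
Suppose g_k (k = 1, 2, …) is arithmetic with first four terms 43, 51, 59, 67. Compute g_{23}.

219

Common difference d = 8.
g_k = 43 + (k - 1)·8.
g_{23} = 43 + 22·8 = 219.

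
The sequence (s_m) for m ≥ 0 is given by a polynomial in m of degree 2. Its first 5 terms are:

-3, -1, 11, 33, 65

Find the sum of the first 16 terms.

1st diffs: 2, 12, 22, 32.
2nd diffs: 10, 10, 10 (constant).
So s_m = 5m^2 - 3m - 3.
Continuing: …, 107, 159, 221, 293, …, s_{15} = 1077.
Summing m = 0..15 (16 terms) gives 5792.

5792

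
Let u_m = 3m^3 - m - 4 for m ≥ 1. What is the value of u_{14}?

8214

u_{14} = 3·14^3 - 1·14 - 4 = 8214.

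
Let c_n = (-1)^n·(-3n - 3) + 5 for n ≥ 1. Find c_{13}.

47

(-1)^13 = -1; -3n - 3 at n=13 is -42; so c_{13} = 47.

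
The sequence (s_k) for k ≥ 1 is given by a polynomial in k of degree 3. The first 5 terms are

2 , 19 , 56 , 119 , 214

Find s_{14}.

3499

1st diffs: 17, 37, 63, 95.
2nd diffs: 20, 26, 32.
3rd diffs: 6, 6 (constant).
So s_k = k^3 + 4k^2 - 2k - 1.
Evaluating at k = 14 gives s_{14} = 3499.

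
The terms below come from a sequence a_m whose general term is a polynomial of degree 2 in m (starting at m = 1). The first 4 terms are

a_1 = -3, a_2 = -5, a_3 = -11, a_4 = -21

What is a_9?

-131

1st diffs: -2, -6, -10.
2nd diffs: -4, -4 (constant).
So a_m = -2m^2 + 4m - 5.
Evaluating at m = 9 gives a_9 = -131.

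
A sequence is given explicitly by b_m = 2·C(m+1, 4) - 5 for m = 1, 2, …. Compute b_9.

C(10, 4) = 210, so b_9 = 415.

415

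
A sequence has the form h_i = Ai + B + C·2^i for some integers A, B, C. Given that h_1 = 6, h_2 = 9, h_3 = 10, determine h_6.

Write the equations: A + B + 2C = 6; 2A + B + 4C = 9; 3A + B + 8C = 10.
Subtracting the first from the second: A + 2C = 3.
Subtracting the second from the third: A + 4C = 1.
Solving: C = -1, A = 5, then B = 3.
So h_i = 5·i + 3 + (-1)·2^i; at i=6 this is -31.

-31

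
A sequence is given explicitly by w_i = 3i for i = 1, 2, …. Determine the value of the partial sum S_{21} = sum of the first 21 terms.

693

Over i = 1..21: Σi = 231.
Total = (3)·231 = 693.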